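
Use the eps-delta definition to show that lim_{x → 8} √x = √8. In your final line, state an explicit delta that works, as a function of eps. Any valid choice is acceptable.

Let eps > 0 be given. We want delta > 0 such that 0 < |x − 8| < delta implies |√x − √8| < eps.
Rationalise: √x − √8 = (x − 8)/(√x + √8), so |√x − √8| = |x − 8|/(√x + √8).
Restrict delta ≤ 8 so that |x − 8| < 8 forces x > 0, and then √x + √8 > √8.
Hence |√x − √8| < |x − 8|/√8, which is < eps once |x − 8| < √8·eps.
Take delta = min(8, √8·eps). If 0 < |x − 8| < delta then x > 0 and |√x − √8| < |x − 8|/√8 < eps.

delta = min(8, √8·eps)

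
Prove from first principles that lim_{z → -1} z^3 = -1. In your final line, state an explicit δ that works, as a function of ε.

δ = min(2, ε/13)

Suppose ε > 0. We seek δ > 0 with 0 < |z + 1| < δ ⇒ |z^3 + 1| < ε.
Factor: z^3 + 1 = (z + 1)(z^2 - z + 1), so |z^3 + 1| = |z + 1|·|z^2 - z + 1|.
Impose δ ≤ 2 so that |z| < 3; then |z^2 - z + 1| ≤ 13.
Hence |z^3 + 1| ≤ 13|z + 1|, which is < ε once |z + 1| < ε/13.
Take δ = min(2, ε/13). If 0 < |z + 1| < δ then both bounds hold and |z^3 + 1| ≤ 13|z + 1| < 13·(ε/13) = ε.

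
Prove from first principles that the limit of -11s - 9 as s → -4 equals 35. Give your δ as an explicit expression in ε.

Let ε > 0. We need δ > 0 so that 0 < |s + 4| < δ implies |(-11s - 9) − 35| < ε.
|(-11s - 9) − 35| = |-11s - 44| = 11|s + 4|.
So 11|s + 4| < ε exactly when |s + 4| < ε/11.
Choosing δ = ε/11 gives |(-11s - 9) − 35| = 11|s + 4| < ε whenever |s + 4| < δ.

δ = ε/11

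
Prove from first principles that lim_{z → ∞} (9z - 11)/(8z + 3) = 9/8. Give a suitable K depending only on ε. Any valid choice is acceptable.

K = (115/64)/ε

Fix ε > 0. We seek K > 0 such that z > K implies |(9z - 11)/(8z + 3) − (9/8)| < ε.
(9z - 11)/(8z + 3) − (9/8) = (8(9z - 11) − 9(8z + 3)) / (8(8z + 3)) = -115/(8(8z + 3)).
For z > 0 we have 8z + 3 > 8z, so |(9z - 11)/(8z + 3) − (9/8)| = 115/(8(8z + 3)) < 115/(8·8z) = (115/64)/z.
Thus |(9z - 11)/(8z + 3) − (9/8)| < ε whenever z > (115/64)/ε.
Take K = (115/64)/ε. If z > K then |(9z - 11)/(8z + 3) − (9/8)| < (115/64)/z < ε.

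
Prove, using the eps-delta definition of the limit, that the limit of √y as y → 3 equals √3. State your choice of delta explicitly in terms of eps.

delta = min(3, √3·eps)

Suppose eps > 0. We want delta > 0 such that 0 < |y − 3| < delta implies |√y − √3| < eps.
Rationalise: √y − √3 = (y − 3)/(√y + √3), so |√y − √3| = |y − 3|/(√y + √3).
Restrict delta ≤ 3 so that |y − 3| < 3 forces y > 0, and then √y + √3 > √3.
Hence |√y − √3| < |y − 3|/√3, which is < eps once |y − 3| < √3·eps.
Take delta = min(3, √3·eps). If 0 < |y − 3| < delta then y > 0 and |√y − √3| < |y − 3|/√3 < eps.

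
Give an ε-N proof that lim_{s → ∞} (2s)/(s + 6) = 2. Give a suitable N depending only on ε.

Fix ε > 0. We seek N > 0 such that s > N implies |(2s)/(s + 6) − 2| < ε.
(2s)/(s + 6) − 2 = ((2s) − 2(s + 6)) / ((s + 6)) = -12/((s + 6)).
For s > 0 we have s + 6 > s, so |(2s)/(s + 6) − 2| = 12/((s + 6)) < 12/(s) = 12/s.
Thus |(2s)/(s + 6) − 2| < ε whenever s > 12/ε.
Take N = 12/ε. If s > N then |(2s)/(s + 6) − 2| < 12/s < ε.

N = 12/ε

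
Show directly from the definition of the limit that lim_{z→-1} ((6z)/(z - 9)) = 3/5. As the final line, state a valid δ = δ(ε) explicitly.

Suppose ε > 0. We want δ > 0 with 0 < |z + 1| < δ ⇒ |(6z)/(z - 9) − (3/5)| < ε.
Combining over a common denominator, (6z)/(z - 9) − (3/5) = [(6z)·(-10) − (-6)·(z - 9)] / [(-10)·(z - 9)] = -54(z + 1) / ((-10)(z - 9)).
So |(6z)/(z - 9) − (3/5)| = 54|z + 1| / (10·|z − 9|).
Require δ ≤ 5, so |z − 9| ≥ |-10| − |z + 1| > 10 − 5 = 5.
Hence |(6z)/(z - 9) − (3/5)| < 54|z + 1|/(10·5) = (27/25)|z + 1|, which is < ε once |z + 1| < (25/27)ε.
Take δ = min(5, (25/27)ε). Then 0 < |z + 1| < δ forces both bounds, so |(6z)/(z - 9) − (3/5)| < ε.

δ = min(5, (25/27)ε)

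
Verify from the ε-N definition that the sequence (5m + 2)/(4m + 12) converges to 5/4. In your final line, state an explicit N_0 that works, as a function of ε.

Suppose ε > 0. For m ≥ 1, |(5m + 2)/(4m + 12) − (5/4)| = |-52|/(4(4m + 12)) = 52/(4(4m + 12)).
Since 4m + 12 ≥ 4m for m ≥ 1, this is ≤ 52/(4·4m) = (13/4)/m.
So |(5m + 2)/(4m + 12) − (5/4)| < ε whenever m > (13/4)/ε.
Take N_0 = (13/4)/ε. If m > N_0 then |(5m + 2)/(4m + 12) − (5/4)| ≤ (13/4)/m < ε.

N_0 = (13/4)/ε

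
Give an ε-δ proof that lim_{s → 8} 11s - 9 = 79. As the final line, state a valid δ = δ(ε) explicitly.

Let ε > 0. We need δ > 0 so that 0 < |s − 8| < δ implies |(11s - 9) − 79| < ε.
Since (11s - 9) − 79 = 11(s − 8), we have |(11s - 9) − 79| = 11|s − 8|.
Thus it suffices that |s − 8| < ε/11.
Take δ = ε/11. If 0 < |s − 8| < δ then |(11s - 9) − 79| = 11|s − 8| < 11·(ε/11) = ε.

δ = ε/11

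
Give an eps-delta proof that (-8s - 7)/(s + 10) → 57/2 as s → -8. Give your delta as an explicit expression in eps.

delta = min(1, (2/73)eps)

Let eps > 0. We want delta > 0 with 0 < |s + 8| < delta ⇒ |(-8s - 7)/(s + 10) − (57/2)| < eps.
Combining over a common denominator, (-8s - 7)/(s + 10) − (57/2) = [(-8s - 7)·2 − 57·(s + 10)] / [2·(s + 10)] = -73(s + 8) / (2(s + 10)).
So |(-8s - 7)/(s + 10) − (57/2)| = 73|s + 8| / (2·|s + 10|).
Restrict delta ≤ 1. Then |s + 8| < 1 gives |s + 10| = |(s + 8) + 2| ≥ 2 − 1 = 1.
Hence |(-8s - 7)/(s + 10) − (57/2)| < 73|s + 8|/(2·1) = (73/2)|s + 8|, which is < eps once |s + 8| < (2/73)eps.
Take delta = min(1, (2/73)eps). Then 0 < |s + 8| < delta forces both bounds, so |(-8s - 7)/(s + 10) − (57/2)| < eps.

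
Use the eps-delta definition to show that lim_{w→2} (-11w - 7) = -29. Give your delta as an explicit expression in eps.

Fix eps > 0. We need delta > 0 so that 0 < |w − 2| < delta implies |(-11w - 7) + 29| < eps.
Since (-11w - 7) + 29 = -11(w − 2), we have |(-11w - 7) + 29| = 11|w − 2|.
So 11|w − 2| < eps exactly when |w − 2| < eps/11.
Take delta = eps/11. If 0 < |w − 2| < delta then |(-11w - 7) + 29| = 11|w − 2| < 11·(eps/11) = eps.

delta = eps/11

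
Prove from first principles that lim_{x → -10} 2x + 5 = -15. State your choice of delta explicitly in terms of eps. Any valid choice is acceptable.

delta = eps/2

Let eps > 0 be given. We need delta > 0 so that 0 < |x + 10| < delta implies |(2x + 5) + 15| < eps.
|(2x + 5) + 15| = |2x + 20| = 2|x + 10|.
So 2|x + 10| < eps exactly when |x + 10| < eps/2.
Choosing delta = eps/2 gives |(2x + 5) + 15| = 2|x + 10| < eps whenever |x + 10| < delta.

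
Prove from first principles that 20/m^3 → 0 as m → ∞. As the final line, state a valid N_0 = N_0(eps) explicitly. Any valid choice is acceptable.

Suppose eps > 0. For m ≥ 1, |20/m^3 − 0| = 20/m^3.
20/m^3 < eps ⇔ m^3 > 20/eps ⇔ m > (20/eps)^{1/3}.
Take N_0 = (20/eps)^{1/3}. Then m > N_0 implies 20/m^3 < eps.

N_0 = (20/eps)^{1/3}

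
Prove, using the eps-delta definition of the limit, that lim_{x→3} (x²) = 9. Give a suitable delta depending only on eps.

delta = min(2, eps/8)

Fix eps > 0. We seek delta > 0 with 0 < |x − 3| < delta ⇒ |x² − 9| < eps.
Factor: x² − 9 = (x − 3)(x + 3), so |x² − 9| = |x − 3|·|x + 3|.
Impose delta ≤ 2 so that |x| < 5; then |x + 3| ≤ 8.
Hence |x² − 9| ≤ 8|x − 3|, which is < eps once |x − 3| < eps/8.
Take delta = min(2, eps/8). If 0 < |x − 3| < delta then both bounds hold and |x² − 9| ≤ 8|x − 3| < 8·(eps/8) = eps.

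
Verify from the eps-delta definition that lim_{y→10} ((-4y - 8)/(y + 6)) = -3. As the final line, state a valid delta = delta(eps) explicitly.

Let eps > 0. We want delta > 0 with 0 < |y − 10| < delta ⇒ |(-4y - 8)/(y + 6) + 3| < eps.
Combining over a common denominator, (-4y - 8)/(y + 6) + 3 = [(-4y - 8)·16 − (-48)·(y + 6)] / [16·(y + 6)] = -16(y − 10) / (16(y + 6)).
So |(-4y - 8)/(y + 6) + 3| = 16|y − 10| / (16·|y + 6|).
Require delta ≤ 8, so |y + 6| ≥ |16| − |y − 10| > 16 − 8 = 8.
Hence |(-4y - 8)/(y + 6) + 3| < 16|y − 10|/(16·8) = (1/8)|y − 10|, which is < eps once |y − 10| < 8eps.
Take delta = min(8, 8eps). Then 0 < |y − 10| < delta forces both bounds, so |(-4y - 8)/(y + 6) + 3| < eps.

delta = min(8, 8eps)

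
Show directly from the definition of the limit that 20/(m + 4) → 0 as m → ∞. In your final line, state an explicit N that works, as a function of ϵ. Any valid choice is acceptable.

Fix ϵ > 0. For m ≥ 1, |20/(m + 4) − 0| = 20/(m + 4) ≤ 20/m.
We need 20/m < ϵ, i.e. m > 20/ϵ.
Take N = 20/ϵ. If m > N then |20/(m + 4)| ≤ 20/m < ϵ.

N = 20/ϵ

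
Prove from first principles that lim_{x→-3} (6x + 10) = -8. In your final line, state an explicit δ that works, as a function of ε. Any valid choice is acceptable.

Suppose ε > 0. We need δ > 0 so that 0 < |x + 3| < δ implies |(6x + 10) + 8| < ε.
Since (6x + 10) + 8 = 6(x + 3), we have |(6x + 10) + 8| = 6|x + 3|.
So 6|x + 3| < ε exactly when |x + 3| < ε/6.
Take δ = ε/6. If 0 < |x + 3| < δ then |(6x + 10) + 8| = 6|x + 3| < 6·(ε/6) = ε.

δ = ε/6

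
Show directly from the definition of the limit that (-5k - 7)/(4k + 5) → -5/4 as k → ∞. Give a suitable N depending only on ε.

Fix ε > 0. For k ≥ 1, |(-5k - 7)/(4k + 5) + 5/4| = |-3|/(4(4k + 5)) = 3/(4(4k + 5)).
Since 4k + 5 ≥ 4k for k ≥ 1, this is ≤ 3/(4·4k) = (3/16)/k.
So |(-5k - 7)/(4k + 5) + 5/4| < ε whenever k > (3/16)/ε.
Take N = (3/16)/ε. If k > N then |(-5k - 7)/(4k + 5) + 5/4| ≤ (3/16)/k < ε.

N = (3/16)/ε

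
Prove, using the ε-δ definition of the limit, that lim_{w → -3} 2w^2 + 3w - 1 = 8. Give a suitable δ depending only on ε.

δ = min(1, ε/11)

Let ε > 0 be given. We want δ > 0 such that 0 < |w + 3| < δ implies |(2w^2 + 3w - 1) − 8| < ε.
(2w^2 + 3w - 1) − 8 = 2w^2 + 3w - 9 = (w + 3)(2w - 3).
So |(2w^2 + 3w - 1) − 8| = |w + 3|·|2w - 3|.
Require δ ≤ 1. Then |w + 3| < 1 gives |w| < 4, and by the triangle inequality |2w - 3| ≤ 2·4 + 3 = 11.
Hence |(2w^2 + 3w - 1) − 8| ≤ 11|w + 3| < ε provided |w + 3| < ε/11.
Choosing δ = min(1, ε/11) ensures both conditions, hence |(2w^2 + 3w - 1) − 8| < ε.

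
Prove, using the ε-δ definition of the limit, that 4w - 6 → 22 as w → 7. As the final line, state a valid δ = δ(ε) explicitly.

δ = ε/4

Suppose ε > 0. We need δ > 0 so that 0 < |w − 7| < δ implies |(4w - 6) − 22| < ε.
Since (4w - 6) − 22 = 4(w − 7), we have |(4w - 6) − 22| = 4|w − 7|.
Thus it suffices that |w − 7| < ε/4.
Take δ = ε/4. If 0 < |w − 7| < δ then |(4w - 6) − 22| = 4|w − 7| < 4·(ε/4) = ε.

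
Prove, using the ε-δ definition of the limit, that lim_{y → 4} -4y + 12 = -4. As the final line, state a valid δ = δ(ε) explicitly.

Let ε > 0. We need δ > 0 so that 0 < |y − 4| < δ implies |(-4y + 12) + 4| < ε.
|(-4y + 12) + 4| = |-4y + 16| = 4|y − 4|.
Thus it suffices that |y − 4| < ε/4.
Take δ = ε/4. If 0 < |y − 4| < δ then |(-4y + 12) + 4| = 4|y − 4| < 4·(ε/4) = ε.

δ = ε/4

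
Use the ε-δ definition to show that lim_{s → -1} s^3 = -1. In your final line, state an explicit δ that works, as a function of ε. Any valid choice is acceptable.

δ = min(1, ε/7)

Suppose ε > 0. We seek δ > 0 with 0 < |s + 1| < δ ⇒ |s^3 + 1| < ε.
Factor: s^3 + 1 = (s + 1)(s^2 - s + 1), so |s^3 + 1| = |s + 1|·|s^2 - s + 1|.
Impose δ ≤ 1 so that |s| < 2; then |s^2 - s + 1| ≤ 7.
Hence |s^3 + 1| ≤ 7|s + 1|, which is < ε once |s + 1| < ε/7.
Take δ = min(1, ε/7). If 0 < |s + 1| < δ then both bounds hold and |s^3 + 1| ≤ 7|s + 1| < 7·(ε/7) = ε.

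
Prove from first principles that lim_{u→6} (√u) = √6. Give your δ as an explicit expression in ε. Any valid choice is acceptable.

Let ε > 0 be given. We want δ > 0 such that 0 < |u − 6| < δ implies |√u − √6| < ε.
Rationalise: √u − √6 = (u − 6)/(√u + √6), so |√u − √6| = |u − 6|/(√u + √6).
Restrict δ ≤ 6 so that |u − 6| < 6 forces u > 0, and then √u + √6 > √6.
Hence |√u − √6| < |u − 6|/√6, which is < ε once |u − 6| < √6·ε.
Take δ = min(6, √6·ε). If 0 < |u − 6| < δ then u > 0 and |√u − √6| < |u − 6|/√6 < ε.

δ = min(6, √6·ε)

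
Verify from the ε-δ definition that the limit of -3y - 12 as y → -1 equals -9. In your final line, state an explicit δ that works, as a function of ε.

δ = ε/3

Fix ε > 0. We need δ > 0 so that 0 < |y + 1| < δ implies |(-3y - 12) + 9| < ε.
|(-3y - 12) + 9| = |-3y - 3| = 3|y + 1|.
So 3|y + 1| < ε exactly when |y + 1| < ε/3.
Take δ = ε/3. If 0 < |y + 1| < δ then |(-3y - 12) + 9| = 3|y + 1| < 3·(ε/3) = ε.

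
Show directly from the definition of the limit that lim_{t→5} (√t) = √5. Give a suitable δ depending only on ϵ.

Suppose ϵ > 0. We want δ > 0 such that 0 < |t − 5| < δ implies |√t − √5| < ϵ.
Multiplying by the conjugate, |√t − √5| = |t − 5|/(√t + √5).
Restrict δ ≤ 5 so that |t − 5| < 5 forces t > 0, and then √t + √5 > √5.
Hence |√t − √5| < |t − 5|/√5, which is < ϵ once |t − 5| < √5·ϵ.
Take δ = min(5, √5·ϵ). If 0 < |t − 5| < δ then t > 0 and |√t − √5| < |t − 5|/√5 < ϵ.

δ = min(5, √5·ϵ)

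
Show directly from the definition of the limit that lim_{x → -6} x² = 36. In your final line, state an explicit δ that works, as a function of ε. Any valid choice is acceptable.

δ = min(1, ε/13)

Suppose ε > 0. We seek δ > 0 with 0 < |x + 6| < δ ⇒ |x² − 36| < ε.
Factor: x² − 36 = (x + 6)(x - 6), so |x² − 36| = |x + 6|·|x - 6|.
Impose δ ≤ 1 so that |x| < 7; then |x - 6| ≤ 13.
Hence |x² − 36| ≤ 13|x + 6|, which is < ε once |x + 6| < ε/13.
Take δ = min(1, ε/13). If 0 < |x + 6| < δ then both bounds hold and |x² − 36| ≤ 13|x + 6| < 13·(ε/13) = ε.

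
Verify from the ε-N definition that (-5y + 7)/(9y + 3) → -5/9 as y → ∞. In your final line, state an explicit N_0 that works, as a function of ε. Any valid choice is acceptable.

N_0 = (26/27)/ε

Let ε > 0. We seek N_0 > 0 such that y > N_0 implies |(-5y + 7)/(9y + 3) + 5/9| < ε.
(-5y + 7)/(9y + 3) + 5/9 = (9(-5y + 7) − (-5)(9y + 3)) / (9(9y + 3)) = 78/(9(9y + 3)).
For y > 0 we have 9y + 3 > 9y, so |(-5y + 7)/(9y + 3) + 5/9| = 78/(9(9y + 3)) < 78/(9·9y) = (26/27)/y.
Thus |(-5y + 7)/(9y + 3) + 5/9| < ε whenever y > (26/27)/ε.
Take N_0 = (26/27)/ε. If y > N_0 then |(-5y + 7)/(9y + 3) + 5/9| < (26/27)/y < ε.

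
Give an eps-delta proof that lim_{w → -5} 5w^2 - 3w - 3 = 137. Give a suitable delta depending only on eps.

Suppose eps > 0. We want delta > 0 such that 0 < |w + 5| < delta implies |(5w^2 - 3w - 3) − 137| < eps.
(5w^2 - 3w - 3) − 137 = 5w^2 - 3w - 140 = (w + 5)(5w - 28).
So |(5w^2 - 3w - 3) − 137| = |w + 5|·|5w - 28|.
Require delta ≤ 1. Then |w + 5| < 1 gives |w| < 6, and by the triangle inequality |5w - 28| ≤ 5·6 + 28 = 58.
Hence |(5w^2 - 3w - 3) − 137| ≤ 58|w + 5| < eps provided |w + 5| < eps/58.
Take delta = min(1, eps/58). Then 0 < |w + 5| < delta gives both |w + 5| < 1 and |w + 5| < eps/58, so |(5w^2 - 3w - 3) − 137| < eps.

delta = min(1, eps/58)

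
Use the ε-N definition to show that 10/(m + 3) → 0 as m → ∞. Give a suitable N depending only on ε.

Suppose ε > 0. For m ≥ 1, |10/(m + 3) − 0| = 10/(m + 3) ≤ 10/m.
We need 10/m < ε, i.e. m > 10/ε.
Take N = 10/ε. If m > N then |10/(m + 3)| ≤ 10/m < ε.

N = 10/ε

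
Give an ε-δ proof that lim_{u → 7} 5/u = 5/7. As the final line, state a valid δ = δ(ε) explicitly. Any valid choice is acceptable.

Let ε > 0 be given. We seek δ > 0 such that 0 < |u − 7| < δ implies |5/u − (5/7)| < ε.
|5/u − (5/7)| = 5·|7 − u|/(7·|u|) = 5|u − 7|/(7|u|).
Require δ ≤ 7/2 so that |u| > 7 − 7/2 = 7/2, hence 7|u| > 49/2.
Then |5/u − (5/7)| < 5|u − 7|/(49/2), which is < ε when |u − 7| < (49/10)ε.
Take δ = min(7/2, (49/10)ε). Then 0 < |u − 7| < δ gives both |u − 7| < 7/2 and |u − 7| < (49/10)ε, so |5/u − (5/7)| < ε.

δ = min(7/2, (49/10)ε)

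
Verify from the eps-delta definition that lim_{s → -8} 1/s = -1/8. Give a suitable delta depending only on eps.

Let eps > 0 be given. We seek delta > 0 such that 0 < |s + 8| < delta implies |1/s + 1/8| < eps.
|1/s + 1/8| = |-8 − s|/(8·|s|) = |s + 8|/(8|s|).
Require delta ≤ 4 so that |s| > 8 − 4 = 4, hence 8|s| > 32.
Then |1/s + 1/8| < |s + 8|/32, which is < eps when |s + 8| < 32eps.
Take delta = min(4, 32eps). Then 0 < |s + 8| < delta gives both |s + 8| < 4 and |s + 8| < 32eps, so |1/s + 1/8| < eps.

delta = min(4, 32eps)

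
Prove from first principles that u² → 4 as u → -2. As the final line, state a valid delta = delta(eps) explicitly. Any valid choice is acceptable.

Fix eps > 0. We seek delta > 0 with 0 < |u + 2| < delta ⇒ |u² − 4| < eps.
Factor: u² − 4 = (u + 2)(u - 2), so |u² − 4| = |u + 2|·|u - 2|.
Restrict delta ≤ 1. Then |u + 2| < 1 gives |u| < 3, so by the triangle inequality |u - 2| ≤ 3 + 2 = 5.
Hence |u² − 4| ≤ 5|u + 2|, which is < eps once |u + 2| < eps/5.
Take delta = min(1, eps/5). If 0 < |u + 2| < delta then both bounds hold and |u² − 4| ≤ 5|u + 2| < 5·(eps/5) = eps.

delta = min(1, eps/5)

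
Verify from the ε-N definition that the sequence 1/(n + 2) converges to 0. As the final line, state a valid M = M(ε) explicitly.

Let ε > 0. For n ≥ 1, |1/(n + 2) − 0| = 1/(n + 2) ≤ 1/n.
We need 1/n < ε, i.e. n > 1/ε.
Take M = 1/ε. If n > M then |1/(n + 2)| ≤ 1/n < ε.

M = 1/ε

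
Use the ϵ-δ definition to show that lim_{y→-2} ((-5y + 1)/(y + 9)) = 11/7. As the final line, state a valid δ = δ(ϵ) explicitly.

δ = min(7/2, (49/92)ϵ)

Suppose ϵ > 0. We want δ > 0 with 0 < |y + 2| < δ ⇒ |(-5y + 1)/(y + 9) − (11/7)| < ϵ.
Combining over a common denominator, (-5y + 1)/(y + 9) − (11/7) = [(-5y + 1)·7 − 11·(y + 9)] / [7·(y + 9)] = -46(y + 2) / (7(y + 9)).
So |(-5y + 1)/(y + 9) − (11/7)| = 46|y + 2| / (7·|y + 9|).
Require δ ≤ 7/2, so |y + 9| ≥ |7| − |y + 2| > 7 − 7/2 = 7/2.
Hence |(-5y + 1)/(y + 9) − (11/7)| < 46|y + 2|/(7·(7/2)) = (92/49)|y + 2|, which is < ϵ once |y + 2| < (49/92)ϵ.
Take δ = min(7/2, (49/92)ϵ). Then 0 < |y + 2| < δ forces both bounds, so |(-5y + 1)/(y + 9) − (11/7)| < ϵ.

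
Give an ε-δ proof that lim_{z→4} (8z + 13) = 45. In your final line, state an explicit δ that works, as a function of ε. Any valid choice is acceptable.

Suppose ε > 0. We need δ > 0 so that 0 < |z − 4| < δ implies |(8z + 13) − 45| < ε.
Since (8z + 13) − 45 = 8(z − 4), we have |(8z + 13) − 45| = 8|z − 4|.
Thus it suffices that |z − 4| < ε/8.
Choosing δ = ε/8 gives |(8z + 13) − 45| = 8|z − 4| < ε whenever |z − 4| < δ.

δ = ε/8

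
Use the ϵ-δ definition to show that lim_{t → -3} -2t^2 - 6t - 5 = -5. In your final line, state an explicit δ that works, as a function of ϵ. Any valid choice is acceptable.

Fix ϵ > 0. We want δ > 0 such that 0 < |t + 3| < δ implies |(-2t^2 - 6t - 5) + 5| < ϵ.
(-2t^2 - 6t - 5) + 5 = -2t^2 - 6t = (t + 3)(-2t).
So |(-2t^2 - 6t - 5) + 5| = |t + 3|·|-2t|.
Assume first that |t + 3| < 1, so |t| < 4. Then |-2t| ≤ 2·4 = 8.
Hence |(-2t^2 - 6t - 5) + 5| ≤ 8|t + 3| < ϵ provided |t + 3| < ϵ/8.
Take δ = min(1, ϵ/8). Then 0 < |t + 3| < δ gives both |t + 3| < 1 and |t + 3| < ϵ/8, so |(-2t^2 - 6t - 5) + 5| < ϵ.

δ = min(1, ϵ/8)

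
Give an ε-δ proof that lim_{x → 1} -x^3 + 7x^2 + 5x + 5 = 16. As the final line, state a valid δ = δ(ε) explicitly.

Fix ε > 0. We want δ > 0 such that 0 < |x − 1| < δ implies |(-x^3 + 7x^2 + 5x + 5) − 16| < ε.
(-x^3 + 7x^2 + 5x + 5) − 16 = -x^3 + 7x^2 + 5x - 11 = (x − 1)(-x^2 + 6x + 11).
So |(-x^3 + 7x^2 + 5x + 5) − 16| = |x − 1|·|-x^2 + 6x + 11|.
Assume first that |x − 1| < 2, so |x| < 3. Then |-x^2 + 6x + 11| ≤ 3^2 + 6·3 + 11 = 38.
Hence |(-x^3 + 7x^2 + 5x + 5) − 16| ≤ 38|x − 1| < ε provided |x − 1| < ε/38.
Choosing δ = min(2, ε/38) ensures both conditions, hence |(-x^3 + 7x^2 + 5x + 5) − 16| < ε.

δ = min(2, ε/38)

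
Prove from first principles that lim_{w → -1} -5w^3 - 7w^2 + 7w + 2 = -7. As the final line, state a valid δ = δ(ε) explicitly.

Suppose ε > 0. We want δ > 0 such that 0 < |w + 1| < δ implies |(-5w^3 - 7w^2 + 7w + 2) + 7| < ε.
(-5w^3 - 7w^2 + 7w + 2) + 7 = -5w^3 - 7w^2 + 7w + 9 = (w + 1)(-5w^2 - 2w + 9).
So |(-5w^3 - 7w^2 + 7w + 2) + 7| = |w + 1|·|-5w^2 - 2w + 9|.
Assume first that |w + 1| < 1, so |w| < 2. Then |-5w^2 - 2w + 9| ≤ 5·2^2 + 2·2 + 9 = 33.
Hence |(-5w^3 - 7w^2 + 7w + 2) + 7| ≤ 33|w + 1| < ε provided |w + 1| < ε/33.
Choosing δ = min(1, ε/33) ensures both conditions, hence |(-5w^3 - 7w^2 + 7w + 2) + 7| < ε.

δ = min(1, ε/33)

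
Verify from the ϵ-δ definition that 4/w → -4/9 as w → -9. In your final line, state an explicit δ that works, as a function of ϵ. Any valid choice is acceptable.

Fix ϵ > 0. We seek δ > 0 such that 0 < |w + 9| < δ implies |4/w + 4/9| < ϵ.
|4/w + 4/9| = 4·|-9 − w|/(9·|w|) = 4|w + 9|/(9|w|).
Require δ ≤ 9/2 so that |w| > 9 − 9/2 = 9/2, hence 9|w| > 81/2.
Then |4/w + 4/9| < 4|w + 9|/(81/2), which is < ϵ when |w + 9| < (81/8)ϵ.
Take δ = min(9/2, (81/8)ϵ). Then 0 < |w + 9| < δ gives both |w + 9| < 9/2 and |w + 9| < (81/8)ϵ, so |4/w + 4/9| < ϵ.

δ = min(9/2, (81/8)ϵ)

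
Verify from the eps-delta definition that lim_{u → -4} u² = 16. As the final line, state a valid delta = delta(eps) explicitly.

Suppose eps > 0. We seek delta > 0 with 0 < |u + 4| < delta ⇒ |u² − 16| < eps.
Factor: u² − 16 = (u + 4)(u - 4), so |u² − 16| = |u + 4|·|u - 4|.
Restrict delta ≤ 1. Then |u + 4| < 1 gives |u| < 5, so by the triangle inequality |u - 4| ≤ 5 + 4 = 9.
Hence |u² − 16| ≤ 9|u + 4|, which is < eps once |u + 4| < eps/9.
Take delta = min(1, eps/9). If 0 < |u + 4| < delta then both bounds hold and |u² − 16| ≤ 9|u + 4| < 9·(eps/9) = eps.

delta = min(1, eps/9)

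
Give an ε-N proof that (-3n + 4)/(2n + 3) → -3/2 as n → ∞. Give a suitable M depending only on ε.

Fix ε > 0. For n ≥ 1, |(-3n + 4)/(2n + 3) + 3/2| = |17|/(2(2n + 3)) = 17/(2(2n + 3)).
Since 2n + 3 ≥ 2n for n ≥ 1, this is ≤ 17/(2·2n) = (17/4)/n.
So |(-3n + 4)/(2n + 3) + 3/2| < ε whenever n > (17/4)/ε.
Take M = (17/4)/ε. If n > M then |(-3n + 4)/(2n + 3) + 3/2| ≤ (17/4)/n < ε.

M = (17/4)/ε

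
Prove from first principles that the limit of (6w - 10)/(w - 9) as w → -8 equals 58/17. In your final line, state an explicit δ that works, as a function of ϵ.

δ = min(17/2, (289/88)ϵ)

Let ϵ > 0. We want δ > 0 with 0 < |w + 8| < δ ⇒ |(6w - 10)/(w - 9) − (58/17)| < ϵ.
Combining over a common denominator, (6w - 10)/(w - 9) − (58/17) = [(6w - 10)·(-17) − (-58)·(w - 9)] / [(-17)·(w - 9)] = -44(w + 8) / ((-17)(w - 9)).
So |(6w - 10)/(w - 9) − (58/17)| = 44|w + 8| / (17·|w − 9|).
Require δ ≤ 17/2, so |w − 9| ≥ |-17| − |w + 8| > 17 − 17/2 = 17/2.
Hence |(6w - 10)/(w - 9) − (58/17)| < 44|w + 8|/(17·(17/2)) = (88/289)|w + 8|, which is < ϵ once |w + 8| < (289/88)ϵ.
Take δ = min(17/2, (289/88)ϵ). Then 0 < |w + 8| < δ forces both bounds, so |(6w - 10)/(w - 9) − (58/17)| < ϵ.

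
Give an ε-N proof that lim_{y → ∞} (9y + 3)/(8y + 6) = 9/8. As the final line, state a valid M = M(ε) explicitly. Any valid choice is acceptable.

M = (15/32)/ε

Fix ε > 0. We seek M > 0 such that y > M implies |(9y + 3)/(8y + 6) − (9/8)| < ε.
(9y + 3)/(8y + 6) − (9/8) = (8(9y + 3) − 9(8y + 6)) / (8(8y + 6)) = -30/(8(8y + 6)).
For y > 0 we have 8y + 6 > 8y, so |(9y + 3)/(8y + 6) − (9/8)| = 30/(8(8y + 6)) < 30/(8·8y) = (15/32)/y.
Thus |(9y + 3)/(8y + 6) − (9/8)| < ε whenever y > (15/32)/ε.
Take M = (15/32)/ε. If y > M then |(9y + 3)/(8y + 6) − (9/8)| < (15/32)/y < ε.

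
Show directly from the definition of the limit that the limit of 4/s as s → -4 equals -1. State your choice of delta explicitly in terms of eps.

Suppose eps > 0. We seek delta > 0 such that 0 < |s + 4| < delta implies |4/s + 1| < eps.
|4/s + 1| = 4·|-4 − s|/(4·|s|) = 4|s + 4|/(4|s|).
Require delta ≤ 2 so that |s| > 4 − 2 = 2, hence 4|s| > 8.
Then |4/s + 1| < 4|s + 4|/8, which is < eps when |s + 4| < 2eps.
Take delta = min(2, 2eps). Then 0 < |s + 4| < delta gives both |s + 4| < 2 and |s + 4| < 2eps, so |4/s + 1| < eps.

delta = min(2, 2eps)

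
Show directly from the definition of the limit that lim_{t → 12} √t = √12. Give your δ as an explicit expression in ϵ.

δ = min(12, √12·ϵ)

Let ϵ > 0. We want δ > 0 such that 0 < |t − 12| < δ implies |√t − √12| < ϵ.
Rationalise: √t − √12 = (t − 12)/(√t + √12), so |√t − √12| = |t − 12|/(√t + √12).
Restrict δ ≤ 12 so that |t − 12| < 12 forces t > 0, and then √t + √12 > √12.
Hence |√t − √12| < |t − 12|/√12, which is < ϵ once |t − 12| < √12·ϵ.
Take δ = min(12, √12·ϵ). If 0 < |t − 12| < δ then t > 0 and |√t − √12| < |t − 12|/√12 < ϵ.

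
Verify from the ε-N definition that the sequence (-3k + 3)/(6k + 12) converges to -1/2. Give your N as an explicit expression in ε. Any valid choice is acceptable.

Fix ε > 0. For k ≥ 1, |(-3k + 3)/(6k + 12) + 1/2| = |54|/(6(6k + 12)) = 54/(6(6k + 12)).
Since 6k + 12 ≥ 6k for k ≥ 1, this is ≤ 54/(6·6k) = (3/2)/k.
So |(-3k + 3)/(6k + 12) + 1/2| < ε whenever k > (3/2)/ε.
Take N = (3/2)/ε. If k > N then |(-3k + 3)/(6k + 12) + 1/2| ≤ (3/2)/k < ε.

N = (3/2)/ε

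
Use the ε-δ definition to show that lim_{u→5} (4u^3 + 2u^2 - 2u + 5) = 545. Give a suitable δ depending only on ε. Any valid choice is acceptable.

δ = min(1, ε/384)

Suppose ε > 0. We want δ > 0 such that 0 < |u − 5| < δ implies |(4u^3 + 2u^2 - 2u + 5) − 545| < ε.
(4u^3 + 2u^2 - 2u + 5) − 545 = 4u^3 + 2u^2 - 2u - 540 = (u − 5)(4u^2 + 22u + 108).
So |(4u^3 + 2u^2 - 2u + 5) − 545| = |u − 5|·|4u^2 + 22u + 108|.
Assume first that |u − 5| < 1, so |u| < 6. Then |4u^2 + 22u + 108| ≤ 4·6^2 + 22·6 + 108 = 384.
Hence |(4u^3 + 2u^2 - 2u + 5) − 545| ≤ 384|u − 5| < ε provided |u − 5| < ε/384.
Choosing δ = min(1, ε/384) ensures both conditions, hence |(4u^3 + 2u^2 - 2u + 5) − 545| < ε.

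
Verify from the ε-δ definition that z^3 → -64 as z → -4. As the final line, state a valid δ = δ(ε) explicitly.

Let ε > 0. We seek δ > 0 with 0 < |z + 4| < δ ⇒ |z^3 + 64| < ε.
Factor: z^3 + 64 = (z + 4)(z^2 - 4z + 16), so |z^3 + 64| = |z + 4|·|z^2 - 4z + 16|.
Restrict δ ≤ 1. Then |z + 4| < 1 gives |z| < 5, so by the triangle inequality |z^2 - 4z + 16| ≤ 5^2 + 4·5 + 16 = 61.
Hence |z^3 + 64| ≤ 61|z + 4|, which is < ε once |z + 4| < ε/61.
Take δ = min(1, ε/61). If 0 < |z + 4| < δ then both bounds hold and |z^3 + 64| ≤ 61|z + 4| < 61·(ε/61) = ε.

δ = min(1, ε/61)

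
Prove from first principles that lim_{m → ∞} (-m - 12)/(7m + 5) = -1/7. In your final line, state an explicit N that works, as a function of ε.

Suppose ε > 0. For m ≥ 1, |(-m - 12)/(7m + 5) + 1/7| = |-79|/(7(7m + 5)) = 79/(7(7m + 5)).
Since 7m + 5 ≥ 7m for m ≥ 1, this is ≤ 79/(7·7m) = (79/49)/m.
So |(-m - 12)/(7m + 5) + 1/7| < ε whenever m > (79/49)/ε.
Take N = (79/49)/ε. If m > N then |(-m - 12)/(7m + 5) + 1/7| ≤ (79/49)/m < ε.

N = (79/49)/ε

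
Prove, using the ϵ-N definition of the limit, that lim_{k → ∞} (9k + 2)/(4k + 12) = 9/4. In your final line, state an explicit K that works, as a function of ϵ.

Let ϵ > 0 be given. For k ≥ 1, |(9k + 2)/(4k + 12) − (9/4)| = |-100|/(4(4k + 12)) = 100/(4(4k + 12)).
Since 4k + 12 ≥ 4k for k ≥ 1, this is ≤ 100/(4·4k) = (25/4)/k.
So |(9k + 2)/(4k + 12) − (9/4)| < ϵ whenever k > (25/4)/ϵ.
Take K = (25/4)/ϵ. If k > K then |(9k + 2)/(4k + 12) − (9/4)| ≤ (25/4)/k < ϵ.

K = (25/4)/ϵ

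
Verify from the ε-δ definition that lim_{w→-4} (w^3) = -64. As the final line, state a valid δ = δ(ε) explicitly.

Let ε > 0. We seek δ > 0 with 0 < |w + 4| < δ ⇒ |w^3 + 64| < ε.
Factor: w^3 + 64 = (w + 4)(w^2 - 4w + 16), so |w^3 + 64| = |w + 4|·|w^2 - 4w + 16|.
Impose δ ≤ 1 so that |w| < 5; then |w^2 - 4w + 16| ≤ 61.
Hence |w^3 + 64| ≤ 61|w + 4|, which is < ε once |w + 4| < ε/61.
Take δ = min(1, ε/61). If 0 < |w + 4| < δ then both bounds hold and |w^3 + 64| ≤ 61|w + 4| < 61·(ε/61) = ε.

δ = min(1, ε/61)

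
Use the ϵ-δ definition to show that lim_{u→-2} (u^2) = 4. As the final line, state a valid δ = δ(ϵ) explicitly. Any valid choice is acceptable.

δ = min(1, ϵ/5)

Let ϵ > 0 be given. We seek δ > 0 with 0 < |u + 2| < δ ⇒ |u^2 − 4| < ϵ.
Factor: u^2 − 4 = (u + 2)(u - 2), so |u^2 − 4| = |u + 2|·|u - 2|.
Restrict δ ≤ 1. Then |u + 2| < 1 gives |u| < 3, so by the triangle inequality |u - 2| ≤ 3 + 2 = 5.
Hence |u^2 − 4| ≤ 5|u + 2|, which is < ϵ once |u + 2| < ϵ/5.
Take δ = min(1, ϵ/5). If 0 < |u + 2| < δ then both bounds hold and |u^2 − 4| ≤ 5|u + 2| < 5·(ϵ/5) = ϵ.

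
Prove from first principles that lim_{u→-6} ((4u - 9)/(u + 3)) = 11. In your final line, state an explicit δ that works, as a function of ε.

Fix ε > 0. We want δ > 0 with 0 < |u + 6| < δ ⇒ |(4u - 9)/(u + 3) − 11| < ε.
Combining over a common denominator, (4u - 9)/(u + 3) − 11 = [(4u - 9)·(-3) − (-33)·(u + 3)] / [(-3)·(u + 3)] = 21(u + 6) / ((-3)(u + 3)).
So |(4u - 9)/(u + 3) − 11| = 21|u + 6| / (3·|u + 3|).
Require δ ≤ 3/2, so |u + 3| ≥ |-3| − |u + 6| > 3 − 3/2 = 3/2.
Hence |(4u - 9)/(u + 3) − 11| < 21|u + 6|/(3·(3/2)) = (14/3)|u + 6|, which is < ε once |u + 6| < (3/14)ε.
Take δ = min(3/2, (3/14)ε). Then 0 < |u + 6| < δ forces both bounds, so |(4u - 9)/(u + 3) − 11| < ε.

δ = min(3/2, (3/14)ε)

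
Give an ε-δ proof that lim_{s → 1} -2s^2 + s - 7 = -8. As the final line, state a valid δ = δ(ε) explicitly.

Let ε > 0 be given. We want δ > 0 such that 0 < |s − 1| < δ implies |(-2s^2 + s - 7) + 8| < ε.
(-2s^2 + s - 7) + 8 = -2s^2 + s + 1 = (s − 1)(-2s - 1).
So |(-2s^2 + s - 7) + 8| = |s − 1|·|-2s - 1|.
Assume first that |s − 1| < 2, so |s| < 3. Then |-2s - 1| ≤ 2·3 + 1 = 7.
Hence |(-2s^2 + s - 7) + 8| ≤ 7|s − 1| < ε provided |s − 1| < ε/7.
Choosing δ = min(2, ε/7) ensures both conditions, hence |(-2s^2 + s - 7) + 8| < ε.

δ = min(2, ε/7)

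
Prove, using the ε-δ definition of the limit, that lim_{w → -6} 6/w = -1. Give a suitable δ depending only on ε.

Fix ε > 0. We seek δ > 0 such that 0 < |w + 6| < δ implies |6/w + 1| < ε.
|6/w + 1| = 6·|-6 − w|/(6·|w|) = 6|w + 6|/(6|w|).
Restrict δ ≤ 3. Then |w + 6| < 3 gives |w| > 3, so 6|w| > 18.
Then |6/w + 1| < 6|w + 6|/18, which is < ε when |w + 6| < 3ε.
Take δ = min(3, 3ε). Then 0 < |w + 6| < δ gives both |w + 6| < 3 and |w + 6| < 3ε, so |6/w + 1| < ε.

δ = min(3, 3ε)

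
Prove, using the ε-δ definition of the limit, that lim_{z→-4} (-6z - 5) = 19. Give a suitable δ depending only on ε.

δ = ε/6

Let ε > 0. We need δ > 0 so that 0 < |z + 4| < δ implies |(-6z - 5) − 19| < ε.
Since (-6z - 5) − 19 = -6(z + 4), we have |(-6z - 5) − 19| = 6|z + 4|.
Thus it suffices that |z + 4| < ε/6.
Take δ = ε/6. If 0 < |z + 4| < δ then |(-6z - 5) − 19| = 6|z + 4| < 6·(ε/6) = ε.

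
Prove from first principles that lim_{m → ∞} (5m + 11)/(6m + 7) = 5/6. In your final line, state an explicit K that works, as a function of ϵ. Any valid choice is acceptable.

K = (31/36)/ϵ

Let ϵ > 0 be given. For m ≥ 1, |(5m + 11)/(6m + 7) − (5/6)| = |31|/(6(6m + 7)) = 31/(6(6m + 7)).
Since 6m + 7 ≥ 6m for m ≥ 1, this is ≤ 31/(6·6m) = (31/36)/m.
So |(5m + 11)/(6m + 7) − (5/6)| < ϵ whenever m > (31/36)/ϵ.
Take K = (31/36)/ϵ. If m > K then |(5m + 11)/(6m + 7) − (5/6)| ≤ (31/36)/m < ϵ.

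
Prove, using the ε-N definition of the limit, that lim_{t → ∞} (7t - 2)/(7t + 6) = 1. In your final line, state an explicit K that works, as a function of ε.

K = (8/7)/ε

Let ε > 0 be given. We seek K > 0 such that t > K implies |(7t - 2)/(7t + 6) − 1| < ε.
(7t - 2)/(7t + 6) − 1 = (7(7t - 2) − 7(7t + 6)) / (7(7t + 6)) = -56/(7(7t + 6)).
For t > 0 we have 7t + 6 > 7t, so |(7t - 2)/(7t + 6) − 1| = 56/(7(7t + 6)) < 56/(7·7t) = (8/7)/t.
Thus |(7t - 2)/(7t + 6) − 1| < ε whenever t > (8/7)/ε.
Take K = (8/7)/ε. If t > K then |(7t - 2)/(7t + 6) − 1| < (8/7)/t < ε.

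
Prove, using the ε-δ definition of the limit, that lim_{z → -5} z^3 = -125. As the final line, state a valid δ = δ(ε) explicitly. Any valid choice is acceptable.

δ = min(1, ε/91)

Fix ε > 0. We seek δ > 0 with 0 < |z + 5| < δ ⇒ |z^3 + 125| < ε.
Factor: z^3 + 125 = (z + 5)(z^2 - 5z + 25), so |z^3 + 125| = |z + 5|·|z^2 - 5z + 25|.
Restrict δ ≤ 1. Then |z + 5| < 1 gives |z| < 6, so by the triangle inequality |z^2 - 5z + 25| ≤ 6^2 + 5·6 + 25 = 91.
Hence |z^3 + 125| ≤ 91|z + 5|, which is < ε once |z + 5| < ε/91.
Take δ = min(1, ε/91). If 0 < |z + 5| < δ then both bounds hold and |z^3 + 125| ≤ 91|z + 5| < 91·(ε/91) = ε.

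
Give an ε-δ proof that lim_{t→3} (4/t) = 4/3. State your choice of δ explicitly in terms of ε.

Let ε > 0 be given. We seek δ > 0 such that 0 < |t − 3| < δ implies |4/t − (4/3)| < ε.
|4/t − (4/3)| = 4·|3 − t|/(3·|t|) = 4|t − 3|/(3|t|).
Require δ ≤ 3/2 so that |t| > 3 − 3/2 = 3/2, hence 3|t| > 9/2.
Then |4/t − (4/3)| < 4|t − 3|/(9/2), which is < ε when |t − 3| < (9/8)ε.
Take δ = min(3/2, (9/8)ε). Then 0 < |t − 3| < δ gives both |t − 3| < 3/2 and |t − 3| < (9/8)ε, so |4/t − (4/3)| < ε.

δ = min(3/2, (9/8)ε)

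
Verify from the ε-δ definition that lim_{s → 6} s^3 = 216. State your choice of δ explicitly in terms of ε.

Let ε > 0 be given. We seek δ > 0 with 0 < |s − 6| < δ ⇒ |s^3 − 216| < ε.
Factor: s^3 − 216 = (s − 6)(s^2 + 6s + 36), so |s^3 − 216| = |s − 6|·|s^2 + 6s + 36|.
Restrict δ ≤ 1. Then |s − 6| < 1 gives |s| < 7, so by the triangle inequality |s^2 + 6s + 36| ≤ 7^2 + 6·7 + 36 = 127.
Hence |s^3 − 216| ≤ 127|s − 6|, which is < ε once |s − 6| < ε/127.
Take δ = min(1, ε/127). If 0 < |s − 6| < δ then both bounds hold and |s^3 − 216| ≤ 127|s − 6| < 127·(ε/127) = ε.

δ = min(1, ε/127)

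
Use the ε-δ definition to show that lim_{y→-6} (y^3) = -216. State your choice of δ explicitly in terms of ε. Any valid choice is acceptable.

δ = min(1, ε/127)

Suppose ε > 0. We seek δ > 0 with 0 < |y + 6| < δ ⇒ |y^3 + 216| < ε.
Factor: y^3 + 216 = (y + 6)(y^2 - 6y + 36), so |y^3 + 216| = |y + 6|·|y^2 - 6y + 36|.
Restrict δ ≤ 1. Then |y + 6| < 1 gives |y| < 7, so by the triangle inequality |y^2 - 6y + 36| ≤ 7^2 + 6·7 + 36 = 127.
Hence |y^3 + 216| ≤ 127|y + 6|, which is < ε once |y + 6| < ε/127.
Take δ = min(1, ε/127). If 0 < |y + 6| < δ then both bounds hold and |y^3 + 216| ≤ 127|y + 6| < 127·(ε/127) = ε.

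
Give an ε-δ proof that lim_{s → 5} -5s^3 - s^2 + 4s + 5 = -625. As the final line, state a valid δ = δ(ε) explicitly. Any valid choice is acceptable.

Fix ε > 0. We want δ > 0 such that 0 < |s − 5| < δ implies |(-5s^3 - s^2 + 4s + 5) + 625| < ε.
(-5s^3 - s^2 + 4s + 5) + 625 = -5s^3 - s^2 + 4s + 630 = (s − 5)(-5s^2 - 26s - 126).
So |(-5s^3 - s^2 + 4s + 5) + 625| = |s − 5|·|-5s^2 - 26s - 126|.
Require δ ≤ 1. Then |s − 5| < 1 gives |s| < 6, and by the triangle inequality |-5s^2 - 26s - 126| ≤ 5·6^2 + 26·6 + 126 = 462.
Hence |(-5s^3 - s^2 + 4s + 5) + 625| ≤ 462|s − 5| < ε provided |s − 5| < ε/462.
Take δ = min(1, ε/462). Then 0 < |s − 5| < δ gives both |s − 5| < 1 and |s − 5| < ε/462, so |(-5s^3 - s^2 + 4s + 5) + 625| < ε.

δ = min(1, ε/462)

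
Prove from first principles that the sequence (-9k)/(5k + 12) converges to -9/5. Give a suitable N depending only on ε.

Suppose ε > 0. For k ≥ 1, |(-9k)/(5k + 12) + 9/5| = |108|/(5(5k + 12)) = 108/(5(5k + 12)).
Since 5k + 12 ≥ 5k for k ≥ 1, this is ≤ 108/(5·5k) = (108/25)/k.
So |(-9k)/(5k + 12) + 9/5| < ε whenever k > (108/25)/ε.
Take N = (108/25)/ε. If k > N then |(-9k)/(5k + 12) + 9/5| ≤ (108/25)/k < ε.

N = (108/25)/ε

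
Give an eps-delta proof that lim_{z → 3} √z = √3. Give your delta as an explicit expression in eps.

Fix eps > 0. We want delta > 0 such that 0 < |z − 3| < delta implies |√z − √3| < eps.
Multiplying by the conjugate, |√z − √3| = |z − 3|/(√z + √3).
Restrict delta ≤ 3 so that |z − 3| < 3 forces z > 0, and then √z + √3 > √3.
Hence |√z − √3| < |z − 3|/√3, which is < eps once |z − 3| < √3·eps.
Take delta = min(3, √3·eps). If 0 < |z − 3| < delta then z > 0 and |√z − √3| < |z − 3|/√3 < eps.

delta = min(3, √3·eps)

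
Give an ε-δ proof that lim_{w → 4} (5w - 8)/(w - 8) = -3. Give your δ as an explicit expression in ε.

δ = min(2, (1/4)ε)

Fix ε > 0. We want δ > 0 with 0 < |w − 4| < δ ⇒ |(5w - 8)/(w - 8) + 3| < ε.
Combining over a common denominator, (5w - 8)/(w - 8) + 3 = [(5w - 8)·(-4) − 12·(w - 8)] / [(-4)·(w - 8)] = -32(w − 4) / ((-4)(w - 8)).
So |(5w - 8)/(w - 8) + 3| = 32|w − 4| / (4·|w − 8|).
Restrict δ ≤ 2. Then |w − 4| < 2 gives |w − 8| = |(w − 4) + (-4)| ≥ 4 − 2 = 2.
Hence |(5w - 8)/(w - 8) + 3| < 32|w − 4|/(4·2) = 4|w − 4|, which is < ε once |w − 4| < (1/4)ε.
Take δ = min(2, (1/4)ε). Then 0 < |w − 4| < δ forces both bounds, so |(5w - 8)/(w - 8) + 3| < ε.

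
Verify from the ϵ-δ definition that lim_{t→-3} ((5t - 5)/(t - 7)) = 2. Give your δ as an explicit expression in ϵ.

Let ϵ > 0. We want δ > 0 with 0 < |t + 3| < δ ⇒ |(5t - 5)/(t - 7) − 2| < ϵ.
Combining over a common denominator, (5t - 5)/(t - 7) − 2 = [(5t - 5)·(-10) − (-20)·(t - 7)] / [(-10)·(t - 7)] = -30(t + 3) / ((-10)(t - 7)).
So |(5t - 5)/(t - 7) − 2| = 30|t + 3| / (10·|t − 7|).
Restrict δ ≤ 5. Then |t + 3| < 5 gives |t − 7| = |(t + 3) + (-10)| ≥ 10 − 5 = 5.
Hence |(5t - 5)/(t - 7) − 2| < 30|t + 3|/(10·5) = (3/5)|t + 3|, which is < ϵ once |t + 3| < (5/3)ϵ.
Take δ = min(5, (5/3)ϵ). Then 0 < |t + 3| < δ forces both bounds, so |(5t - 5)/(t - 7) − 2| < ϵ.

δ = min(5, (5/3)ϵ)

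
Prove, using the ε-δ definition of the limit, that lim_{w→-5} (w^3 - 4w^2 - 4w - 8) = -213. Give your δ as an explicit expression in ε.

Let ε > 0. We want δ > 0 such that 0 < |w + 5| < δ implies |(w^3 - 4w^2 - 4w - 8) + 213| < ε.
(w^3 - 4w^2 - 4w - 8) + 213 = w^3 - 4w^2 - 4w + 205 = (w + 5)(w^2 - 9w + 41).
So |(w^3 - 4w^2 - 4w - 8) + 213| = |w + 5|·|w^2 - 9w + 41|.
Assume first that |w + 5| < 1, so |w| < 6. Then |w^2 - 9w + 41| ≤ 6^2 + 9·6 + 41 = 131.
Hence |(w^3 - 4w^2 - 4w - 8) + 213| ≤ 131|w + 5| < ε provided |w + 5| < ε/131.
Take δ = min(1, ε/131). Then 0 < |w + 5| < δ gives both |w + 5| < 1 and |w + 5| < ε/131, so |(w^3 - 4w^2 - 4w - 8) + 213| < ε.

δ = min(1, ε/131)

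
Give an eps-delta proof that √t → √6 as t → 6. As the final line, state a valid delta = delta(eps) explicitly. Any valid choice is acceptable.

Let eps > 0. We want delta > 0 such that 0 < |t − 6| < delta implies |√t − √6| < eps.
Multiplying by the conjugate, |√t − √6| = |t − 6|/(√t + √6).
Restrict delta ≤ 6 so that |t − 6| < 6 forces t > 0, and then √t + √6 > √6.
Hence |√t − √6| < |t − 6|/√6, which is < eps once |t − 6| < √6·eps.
Take delta = min(6, √6·eps). If 0 < |t − 6| < delta then t > 0 and |√t − √6| < |t − 6|/√6 < eps.

delta = min(6, √6·eps)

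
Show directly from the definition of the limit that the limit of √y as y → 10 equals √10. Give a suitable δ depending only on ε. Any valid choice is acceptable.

δ = min(10, √10·ε)

Suppose ε > 0. We want δ > 0 such that 0 < |y − 10| < δ implies |√y − √10| < ε.
Rationalise: √y − √10 = (y − 10)/(√y + √10), so |√y − √10| = |y − 10|/(√y + √10).
Restrict δ ≤ 10 so that |y − 10| < 10 forces y > 0, and then √y + √10 > √10.
Hence |√y − √10| < |y − 10|/√10, which is < ε once |y − 10| < √10·ε.
Take δ = min(10, √10·ε). If 0 < |y − 10| < δ then y > 0 and |√y − √10| < |y − 10|/√10 < ε.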